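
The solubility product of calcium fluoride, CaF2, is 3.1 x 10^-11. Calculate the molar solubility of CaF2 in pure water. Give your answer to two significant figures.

CaF2(s) <=> Ca^2+ + 2 F^-
Ksp = [Ca^2+][F^-]^2
Let s = molar solubility. Then [Ca^2+] = s and [F^-] = 2s.
Substituting: Ksp = s(2s)^2 = 4s^3
s = (3.1 x 10^-11 / 4)^(1/3) = 2.0 × 10^-4 M

s ≈ 2.0 × 10^-4 M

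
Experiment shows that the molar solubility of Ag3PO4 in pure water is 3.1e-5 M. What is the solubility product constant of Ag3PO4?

Ksp = 2.5e-17

Ag3PO4(s) ⇌ 3 Ag^+ + PO4^3-
If s mol/L of Ag3PO4 dissolves, [Ag^+] = 3s and [PO4^3-] = s.
Ksp = [Ag^+]^3[PO4^3-]
Ksp = (3s)^3s = 27s^4
Ksp = 27 × (3.1 × 10^-5)^4 = 2.5 × 10^-17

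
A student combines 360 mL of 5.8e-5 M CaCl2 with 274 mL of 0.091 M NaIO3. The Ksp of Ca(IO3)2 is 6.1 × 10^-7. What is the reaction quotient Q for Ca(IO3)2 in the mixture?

5.1 × 10^-8

Total volume = 360 + 274 = 634 mL.
[Ca^2+] = 5.8 × 10^-5 × (360/634) = 3.29 x 10^-5 M
[IO3^-] = 9.1 × 10^-2 × (274/634) = 3.93 x 10^-2 M
Ca(IO3)2(s) ⇌ Ca^2+(aq) + 2 IO3^-(aq), so Q = [Ca^2+][IO3^-]^2
Q = (3.29 x 10^-5)(3.93 × 10^-2)^2 = 5.1 × 10^-8
Q < Ksp, so no precipitate of Ca(IO3)2 forms.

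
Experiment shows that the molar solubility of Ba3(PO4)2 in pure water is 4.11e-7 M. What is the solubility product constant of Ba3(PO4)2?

Ksp = 1.27 x 10^-30

Ba3(PO4)2(s) <=> 3 Ba^2+(aq) + 2 PO4^3-(aq)
Let s = molar solubility. Then [Ba^2+] = 3s and [PO4^3-] = 2s.
Ksp = [Ba^2+]^3[PO4^3-]^2
Ksp = (3s)^3(2s)^2 = 108s^5
Ksp = 108 × (4.11 x 10^-7)^5 = 1.27 × 10^-30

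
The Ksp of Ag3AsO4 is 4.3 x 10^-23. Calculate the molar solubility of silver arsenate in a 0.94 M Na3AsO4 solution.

Ag3AsO4(s) <=> 3 Ag^+(aq) + AsO4^3-(aq)
Ksp = [Ag^+]^3[AsO4^3-]
Let s be the molar solubility in this solution. [Ag^+] = 3s, [AsO4^3-] = 0.94 + s ≈ 0.94 (since AsO4^3- from Na3AsO4 dominates).
Ksp ≈ (3s)^3 × 0.94
s = 1.2 x 10^-8 M
Check: s = 1.2 × 10^-8 ≪ 0.94, so the approximation is valid.

s = 1.2e-8 M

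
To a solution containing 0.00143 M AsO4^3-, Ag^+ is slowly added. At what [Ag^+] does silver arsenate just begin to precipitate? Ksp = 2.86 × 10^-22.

Ag3AsO4(s) ⇌ 3 Ag^+ + AsO4^3-
Ksp = [Ag^+]^3[AsO4^3-]
Precipitation begins when Q = Ksp. With [AsO4^3-] = 0.00143 M:
2.86 × 10^-22 = (0.00143) × [Ag^+]^3
[Ag^+] = (2.86 × 10^-22 / 1.43 × 10^-3)^(1/3) = 5.85 × 10^-7 M

5.85 x 10^-7 M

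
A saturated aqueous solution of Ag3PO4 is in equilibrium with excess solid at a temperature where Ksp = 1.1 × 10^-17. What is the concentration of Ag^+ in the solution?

7.6 × 10^-5 M

Ag3PO4(s) ⇌ 3 Ag^+(aq) + PO4^3-(aq)
Ksp = [Ag^+]^3[PO4^3-]
With molar solubility s: [Ag^+] = 3s, [PO4^3-] = s.
So Ksp = (3s)^3 × s = 27s^4
Solving, s = (1.1 × 10^-17/27)^(1/4) = 2.53 × 10^-5 M
[Ag^+] = 3s = 7.6 × 10^-5 M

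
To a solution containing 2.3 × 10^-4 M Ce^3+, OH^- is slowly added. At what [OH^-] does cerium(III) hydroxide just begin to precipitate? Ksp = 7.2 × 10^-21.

[OH^-] ≈ 3.2 × 10^-6 M

Ce(OH)3(s) ⇌ Ce^3+ + 3 OH^-
Ksp = [Ce^3+][OH^-]^3
Precipitation begins when Q = Ksp. With [Ce^3+] = 2.3 × 10^-4 M:
7.2 × 10^-21 = (2.3 × 10^-4) × [OH^-]^3
[OH^-] = (7.2 × 10^-21 / 2.3 x 10^-4)^(1/3) = 3.2 × 10^-6 M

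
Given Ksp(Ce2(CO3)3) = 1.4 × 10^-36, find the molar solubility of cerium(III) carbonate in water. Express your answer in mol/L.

2.6 × 10^-8 M

Ce2(CO3)3(s) <=> 2 Ce^3+(aq) + 3 CO3^2-(aq)
Ksp = [Ce^3+]^2[CO3^2-]^3
With molar solubility s: [Ce^3+] = 2s, [CO3^2-] = 3s.
Ksp = (2s)^2(3s)^3 = 108s^5
s = (1.4 × 10^-36 / 108)^(1/5) = 2.6 × 10^-8 M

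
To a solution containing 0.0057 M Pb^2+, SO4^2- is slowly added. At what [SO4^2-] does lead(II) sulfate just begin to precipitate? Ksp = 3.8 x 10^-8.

[SO4^2-] = 6.7e-6 M

PbSO4(s) <=> Pb^2+ + SO4^2-
Ksp = [Pb^2+][SO4^2-]
Precipitation begins when Q = Ksp. With [Pb^2+] = 0.0057 M:
3.8 x 10^-8 = (0.0057) × [SO4^2-]
[SO4^2-] = (3.8 x 10^-8 / 5.7 × 10^-3) = 6.7 x 10^-6 M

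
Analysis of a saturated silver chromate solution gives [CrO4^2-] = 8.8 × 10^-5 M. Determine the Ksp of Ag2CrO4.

2.7e-12

Ag2CrO4(s) <=> 2 Ag^+(aq) + CrO4^2-(aq)
Stoichiometry gives [Ag^+] = (2/1)[CrO4^2-] = 1.76 × 10^-4 M.
Ksp = [Ag^+]^2[CrO4^2-]
Ksp = (1.76 x 10^-4)^2 × 8.8 × 10^-5 = 2.7 × 10^-12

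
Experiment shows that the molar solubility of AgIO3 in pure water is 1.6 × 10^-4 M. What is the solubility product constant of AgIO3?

Ksp ≈ 2.6 × 10^-8

AgIO3(s) ⇌ Ag^+ + IO3^-
Let s = molar solubility. Then [Ag^+] = s and [IO3^-] = s.
Ksp = [Ag^+][IO3^-]
Ksp = s × s = s^2
Ksp = (1.6 × 10^-4)^2 = 2.6 × 10^-8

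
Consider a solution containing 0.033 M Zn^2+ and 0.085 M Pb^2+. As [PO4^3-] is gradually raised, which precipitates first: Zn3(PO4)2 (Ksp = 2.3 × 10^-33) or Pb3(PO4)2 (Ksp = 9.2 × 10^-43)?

Pb3(PO4)2

Precipitation of each salt starts when its ion product equals its Ksp.
For Zn3(PO4)2: 2.3 × 10^-33 = (0.033)^3 × [PO4^3-]^2  ⇒  [PO4^3-] = 8.0 × 10^-15 M.
For Pb3(PO4)2: 9.2 × 10^-43 = (0.085)^3 × [PO4^3-]^2  ⇒  [PO4^3-] = 3.9 × 10^-20 M.
The salt with the lower threshold [PO4^3-] precipitates first: Pb3(PO4)2.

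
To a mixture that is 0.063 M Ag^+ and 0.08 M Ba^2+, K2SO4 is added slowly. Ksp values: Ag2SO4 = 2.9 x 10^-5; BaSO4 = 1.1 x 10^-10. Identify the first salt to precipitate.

Precipitation of each salt starts when its ion product equals its Ksp.
For Ag2SO4: 2.9 x 10^-5 = (0.063)^2 × [SO4^2-]  ⇒  [SO4^2-] = 7.3 × 10^-3 M.
For BaSO4: 1.1 x 10^-10 = 0.08 × [SO4^2-]  ⇒  [SO4^2-] = 1.4 × 10^-9 M.
The salt with the lower threshold [SO4^2-] precipitates first: BaSO4.

BaSO4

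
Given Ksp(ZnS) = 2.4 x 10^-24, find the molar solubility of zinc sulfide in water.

ZnS(s) ⇌ Zn^2+ + S^2-
Ksp = [Zn^2+][S^2-]
With molar solubility s: [Zn^2+] = s, [S^2-] = s.
Ksp = s^2
s = (2.4 x 10^-24)^(1/2) = 1.5 × 10^-12 M

s = 1.5 x 10^-12 M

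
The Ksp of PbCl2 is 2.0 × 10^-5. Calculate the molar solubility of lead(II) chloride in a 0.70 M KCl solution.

s = 4.1 × 10^-5 M

PbCl2(s) <=> Pb^2+(aq) + 2 Cl^-(aq)
Ksp = [Pb^2+][Cl^-]^2
If s mol/L dissolves here, [Pb^2+] = s, [Cl^-] = 0.70 + 2s ≈ 0.70 (since Cl^- from KCl dominates).
Ksp ≈ s × (0.70)^2
s = 4.1 × 10^-5 M
Check: 2s = 8.2 × 10^-5 ≪ 0.70, so the approximation is valid.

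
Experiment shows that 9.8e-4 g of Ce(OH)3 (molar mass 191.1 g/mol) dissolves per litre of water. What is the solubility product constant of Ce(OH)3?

Ksp = 1.9 × 10^-20

Molar solubility s = (9.8 × 10^-4 g/L) / (191.1 g/mol) = 5.13 x 10^-6 M.
Ce(OH)3(s) ⇌ Ce^3+(aq) + 3 OH^-(aq)
Let s = molar solubility. Then [Ce^3+] = s and [OH^-] = 3s.
Ksp = [Ce^3+][OH^-]^3
So Ksp = s × (3s)^3 = 27s^4
Ksp = 27 × (5.13 x 10^-6)^4 = 1.9 x 10^-20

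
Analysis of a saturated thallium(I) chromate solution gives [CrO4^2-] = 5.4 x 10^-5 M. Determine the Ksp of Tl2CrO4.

Tl2CrO4(s) ⇌ 2 Tl^+(aq) + CrO4^2-(aq)
Stoichiometry gives [Tl^+] = (2/1)[CrO4^2-] = 1.08 × 10^-4 M.
Ksp = [Tl^+]^2[CrO4^2-]
Ksp = (1.08 × 10^-4)^2 × 5.4 × 10^-5 = 6.3 × 10^-13

Ksp ≈ 6.3e-13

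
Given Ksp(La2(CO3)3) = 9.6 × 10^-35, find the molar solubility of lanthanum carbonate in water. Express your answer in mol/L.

La2(CO3)3(s) <=> 2 La^3+ + 3 CO3^2-
Ksp = [La^3+]^2[CO3^2-]^3
If s mol/L of La2(CO3)3 dissolves, [La^3+] = 2s and [CO3^2-] = 3s.
So Ksp = (2s)^2 × (3s)^3 = 108s^5
s^5 = 9.6 × 10^-35 / 108, so s = 6.2 × 10^-8 M

s ≈ 6.2 × 10^-8 M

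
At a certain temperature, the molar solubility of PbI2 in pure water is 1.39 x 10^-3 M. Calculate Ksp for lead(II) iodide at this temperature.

Ksp ≈ 1.07 x 10^-8

PbI2(s) ⇌ Pb^2+ + 2 I^-
Let s = molar solubility. Then [Pb^2+] = s and [I^-] = 2s.
Ksp = [Pb^2+][I^-]^2
So Ksp = s × (2s)^2 = 4s^3
Ksp = 4 × (1.39 × 10^-3)^3 = 1.07 × 10^-8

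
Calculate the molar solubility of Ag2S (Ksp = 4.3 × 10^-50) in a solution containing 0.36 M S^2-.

Ag2S(s) ⇌ 2 Ag^+ + S^2-
Ksp = [Ag^+]^2[S^2-]
If s mol/L dissolves here, [Ag^+] = 2s, [S^2-] = 0.36 + s ≈ 0.36 (common-ion effect: S^2- is already 0.36 M).
Ksp ≈ (2s)^2 × 0.36
s = 1.7 × 10^-25 M
Check: s = 1.7 × 10^-25 ≪ 0.36, so the approximation is valid.

s ≈ 1.7 × 10^-25 M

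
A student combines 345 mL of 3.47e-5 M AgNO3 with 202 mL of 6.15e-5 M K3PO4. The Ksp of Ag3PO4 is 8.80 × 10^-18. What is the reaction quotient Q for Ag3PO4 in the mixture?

Q = 2.38e-19

Total volume = 345 + 202 = 547 mL.
[Ag^+] = 3.47 x 10^-5 × (345/547) = 2.189 x 10^-5 M
[PO4^3-] = 6.15 × 10^-5 × (202/547) = 2.271 × 10^-5 M
Ag3PO4(s) ⇌ 3 Ag^+ + PO4^3-, so Q = [Ag^+]^3[PO4^3-]
Q = (2.189 × 10^-5)^3(2.271 × 10^-5) = 2.38 x 10^-19
Q < Ksp, so no precipitate of Ag3PO4 forms.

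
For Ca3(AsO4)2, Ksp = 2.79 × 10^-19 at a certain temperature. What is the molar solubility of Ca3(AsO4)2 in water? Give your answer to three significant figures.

s ≈ 7.63 × 10^-5 M

Ca3(AsO4)2(s) <=> 3 Ca^2+ + 2 AsO4^3-
Ksp = [Ca^2+]^3[AsO4^3-]^2
If s mol/L of Ca3(AsO4)2 dissolves, [Ca^2+] = 3s and [AsO4^3-] = 2s.
Ksp = (3s)^3(2s)^2 = 108s^5
s = (2.79 × 10^-19 / 108)^(1/5) = 7.63 x 10^-5 M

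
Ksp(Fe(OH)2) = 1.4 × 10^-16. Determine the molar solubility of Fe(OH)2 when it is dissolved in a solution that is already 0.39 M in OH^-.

s ≈ 9.2 × 10^-16 M

Fe(OH)2(s) ⇌ Fe^2+ + 2 OH^-
Ksp = [Fe^2+][OH^-]^2
Let s = moles of Fe(OH)2 that dissolve per litre. [Fe^2+] = s, [OH^-] = 0.39 + 2s ≈ 0.39 (common-ion effect: OH^- is already 0.39 M).
Ksp ≈ s × (0.39)^2
s = 9.2 × 10^-16 M
Check: 2s = 1.8 x 10^-15 ≪ 0.39, so the approximation is valid.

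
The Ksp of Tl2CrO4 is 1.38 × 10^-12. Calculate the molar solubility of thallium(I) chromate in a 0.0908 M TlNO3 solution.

Tl2CrO4(s) ⇌ 2 Tl^+(aq) + CrO4^2-(aq)
Ksp = [Tl^+]^2[CrO4^2-]
Let s = moles of Tl2CrO4 that dissolve per litre. [Tl^+] = 0.0908 + 2s ≈ 0.0908, [CrO4^2-] = s (since Tl^+ from TlNO3 dominates).
Ksp ≈ (0.0908)^2 × s
s = 1.67 x 10^-10 M
Check: 2s = 3.3 × 10^-10 ≪ 0.0908, so the approximation is valid.

s ≈ 1.67e-10 M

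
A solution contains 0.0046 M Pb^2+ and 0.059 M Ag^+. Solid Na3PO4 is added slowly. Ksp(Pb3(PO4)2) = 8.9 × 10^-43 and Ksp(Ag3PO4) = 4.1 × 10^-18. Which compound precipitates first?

Pb3(PO4)2

Each salt begins to precipitate when Q = Ksp, i.e. when [PO4^3-] reaches its threshold.
For Pb3(PO4)2: 8.9 × 10^-43 = (0.0046)^3 × [PO4^3-]^2  ⇒  [PO4^3-] = 3.0 × 10^-18 M.
For Ag3PO4: 4.1 × 10^-18 = (0.059)^3 × [PO4^3-]  ⇒  [PO4^3-] = 2.0 x 10^-14 M.
The salt with the lower threshold [PO4^3-] precipitates first: Pb3(PO4)2.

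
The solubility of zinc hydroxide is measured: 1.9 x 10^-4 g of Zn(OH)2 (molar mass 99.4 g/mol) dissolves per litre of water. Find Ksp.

Molar solubility s = (1.9 × 10^-4 g/L) / (99.4 g/mol) = 1.91 x 10^-6 M.
Zn(OH)2(s) ⇌ Zn^2+ + 2 OH^-
Let s = molar solubility. Then [Zn^2+] = s and [OH^-] = 2s.
Ksp = [Zn^2+][OH^-]^2
Ksp = s(2s)^2 = 4s^3
Ksp = 4 × (1.91 x 10^-6)^3 = 2.8 × 10^-17

Ksp ≈ 2.8 × 10^-17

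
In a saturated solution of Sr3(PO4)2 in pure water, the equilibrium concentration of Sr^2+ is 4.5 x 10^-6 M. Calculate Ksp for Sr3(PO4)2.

Sr3(PO4)2(s) ⇌ 3 Sr^2+(aq) + 2 PO4^3-(aq)
Stoichiometry gives [PO4^3-] = (2/3)[Sr^2+] = 3.00 x 10^-6 M.
Ksp = [Sr^2+]^3[PO4^3-]^2
Ksp = (4.5 × 10^-6)^3 × (3.00 × 10^-6)^2 = 8.2 × 10^-28

8.2e-28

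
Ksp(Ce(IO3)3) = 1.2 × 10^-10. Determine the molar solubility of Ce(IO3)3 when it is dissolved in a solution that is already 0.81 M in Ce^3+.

Ce(IO3)3(s) ⇌ Ce^3+(aq) + 3 IO3^-(aq)
Ksp = [Ce^3+][IO3^-]^3
Let s = moles of Ce(IO3)3 that dissolve per litre. [Ce^3+] = 0.81 + s ≈ 0.81, [IO3^-] = 3s (Ksp is small, so little additional dissolves).
Ksp ≈ 0.81 × (3s)^3
s = 1.8 × 10^-4 M
Check: s = 1.8 × 10^-4 ≪ 0.81, so the approximation is valid.

1.8e-4 M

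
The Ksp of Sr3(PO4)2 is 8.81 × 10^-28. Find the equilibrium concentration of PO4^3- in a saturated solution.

Sr3(PO4)2(s) ⇌ 3 Sr^2+(aq) + 2 PO4^3-(aq)
Ksp = [Sr^2+]^3[PO4^3-]^2
Let s = molar solubility. Then [Sr^2+] = 3s and [PO4^3-] = 2s.
Substituting: Ksp = (3s)^3(2s)^2 = 108s^5
s = (8.81 × 10^-28 / 108)^(1/5) = 1.522 x 10^-6 M
[PO4^3-] = 2s = 3.04 × 10^-6 M

3.04 x 10^-6 M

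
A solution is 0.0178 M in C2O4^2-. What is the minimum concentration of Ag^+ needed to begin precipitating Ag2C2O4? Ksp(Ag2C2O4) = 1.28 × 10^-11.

Ag2C2O4(s) <=> 2 Ag^+ + C2O4^2-
Ksp = [Ag^+]^2[C2O4^2-]
Precipitation begins when Q = Ksp. With [C2O4^2-] = 0.0178 M:
1.28 × 10^-11 = (0.0178) × [Ag^+]^2
[Ag^+] = (1.28 × 10^-11 / 1.78 × 10^-2)^(1/2) = 2.68 × 10^-5 M

2.68 x 10^-5 M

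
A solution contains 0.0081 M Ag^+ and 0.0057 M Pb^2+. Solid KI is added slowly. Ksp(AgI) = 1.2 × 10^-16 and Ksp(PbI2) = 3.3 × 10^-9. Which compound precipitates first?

Each salt begins to precipitate when Q = Ksp, i.e. when [I^-] reaches its threshold.
For AgI: 1.2 × 10^-16 = 0.0081 × [I^-]  ⇒  [I^-] = 1.5 × 10^-14 M.
For PbI2: 3.3 × 10^-9 = 0.0057 × [I^-]^2  ⇒  [I^-] = 7.6 x 10^-4 M.
The salt with the lower threshold [I^-] precipitates first: AgI.

AgI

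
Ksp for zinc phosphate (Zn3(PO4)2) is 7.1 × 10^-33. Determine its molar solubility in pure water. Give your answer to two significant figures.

s = 1.5e-7 M

Zn3(PO4)2(s) ⇌ 3 Zn^2+ + 2 PO4^3-
Ksp = [Zn^2+]^3[PO4^3-]^2
For each mole of Zn3(PO4)2 that dissolves: [Zn^2+] = 3s, [PO4^3-] = 2s.
Substituting: Ksp = (3s)^3(2s)^2 = 108s^5
Solving, s = (7.1 × 10^-33/108)^(1/5) = 1.5 × 10^-7 M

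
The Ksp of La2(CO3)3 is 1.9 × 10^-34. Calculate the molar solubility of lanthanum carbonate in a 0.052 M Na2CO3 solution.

La2(CO3)3(s) <=> 2 La^3+(aq) + 3 CO3^2-(aq)
Ksp = [La^3+]^2[CO3^2-]^3
If s mol/L dissolves here, [La^3+] = 2s, [CO3^2-] = 0.052 + 3s ≈ 0.052 (Ksp is small, so little additional dissolves).
Ksp ≈ (2s)^2 × (0.052)^3
s = 5.8 × 10^-16 M
Check: 3s = 1.7 x 10^-15 ≪ 0.052, so the approximation is valid.

s ≈ 5.8 x 10^-16 M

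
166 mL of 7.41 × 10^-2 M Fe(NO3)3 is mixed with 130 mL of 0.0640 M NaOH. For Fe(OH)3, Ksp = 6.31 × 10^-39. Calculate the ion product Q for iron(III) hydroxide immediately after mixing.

Total volume = 166 + 130 = 296 mL.
[Fe^3+] = 7.41 × 10^-2 × (166/296) = 4.156 x 10^-2 M
[OH^-] = 6.40 × 10^-2 × (130/296) = 2.811 x 10^-2 M
Fe(OH)3(s) ⇌ Fe^3+(aq) + 3 OH^-(aq), so Q = [Fe^3+][OH^-]^3
Q = (4.156 × 10^-2)(2.811 × 10^-2)^3 = 9.23 × 10^-7
Q > Ksp, so Fe(OH)3 will precipitate.

9.23e-7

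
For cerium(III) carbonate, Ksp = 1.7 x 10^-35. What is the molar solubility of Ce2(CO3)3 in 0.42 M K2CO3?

Ce2(CO3)3(s) ⇌ 2 Ce^3+ + 3 CO3^2-
Ksp = [Ce^3+]^2[CO3^2-]^3
Let s be the molar solubility in this solution. [Ce^3+] = 2s, [CO3^2-] = 0.42 + 3s ≈ 0.42 (since CO3^2- from K2CO3 dominates).
Ksp ≈ (2s)^2 × (0.42)^3
s = 7.6 x 10^-18 M
Check: 3s = 2.3 x 10^-17 ≪ 0.42, so the approximation is valid.

s = 7.6e-18 M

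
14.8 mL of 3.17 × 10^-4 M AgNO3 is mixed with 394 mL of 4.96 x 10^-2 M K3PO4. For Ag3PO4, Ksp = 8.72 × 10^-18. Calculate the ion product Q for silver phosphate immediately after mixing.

Q = 7.23 × 10^-17

Total volume = 14.8 + 394 = 408.8 mL.
[Ag^+] = 3.17 x 10^-4 × (14.8/408.8) = 1.148 × 10^-5 M
[PO4^3-] = 4.96 x 10^-2 × (394/408.8) = 4.780 × 10^-2 M
Ag3PO4(s) <=> 3 Ag^+(aq) + PO4^3-(aq), so Q = [Ag^+]^3[PO4^3-]
Q = (1.148 x 10^-5)^3(4.780 × 10^-2) = 7.23 × 10^-17
Q > Ksp, so Ag3PO4 will precipitate.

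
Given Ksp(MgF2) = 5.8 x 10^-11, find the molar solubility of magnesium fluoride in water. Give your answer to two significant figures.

MgF2(s) ⇌ Mg^2+(aq) + 2 F^-(aq)
Ksp = [Mg^2+][F^-]^2
Let s = molar solubility. Then [Mg^2+] = s and [F^-] = 2s.
Substituting: Ksp = s(2s)^2 = 4s^3
s^3 = 5.8 x 10^-11 / 4, so s = 2.4 × 10^-4 M

s ≈ 2.4 × 10^-4 M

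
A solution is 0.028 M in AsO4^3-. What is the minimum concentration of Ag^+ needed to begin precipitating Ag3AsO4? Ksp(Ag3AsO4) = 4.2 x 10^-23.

[Ag^+] ≈ 1.1e-7 M

Ag3AsO4(s) ⇌ 3 Ag^+ + AsO4^3-
Ksp = [Ag^+]^3[AsO4^3-]
Precipitation begins when Q = Ksp. With [AsO4^3-] = 0.028 M:
4.2 x 10^-23 = (0.028) × [Ag^+]^3
[Ag^+] = (4.2 x 10^-23 / 2.8 x 10^-2)^(1/3) = 1.1 x 10^-7 M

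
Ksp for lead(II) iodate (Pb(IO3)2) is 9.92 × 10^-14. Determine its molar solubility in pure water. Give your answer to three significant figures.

2.92e-5 M

Pb(IO3)2(s) ⇌ Pb^2+(aq) + 2 IO3^-(aq)
Ksp = [Pb^2+][IO3^-]^2
With molar solubility s: [Pb^2+] = s, [IO3^-] = 2s.
Ksp = s(2s)^2 = 4s^3
Solving, s = (9.92 × 10^-14/4)^(1/3) = 2.92 × 10^-5 M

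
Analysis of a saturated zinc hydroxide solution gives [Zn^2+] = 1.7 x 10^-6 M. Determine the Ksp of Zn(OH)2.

Zn(OH)2(s) ⇌ Zn^2+ + 2 OH^-
Stoichiometry gives [OH^-] = (2/1)[Zn^2+] = 3.40 × 10^-6 M.
Ksp = [Zn^2+][OH^-]^2
Ksp = 1.7 × 10^-6 × (3.40 × 10^-6)^2 = 2.0 x 10^-17

Ksp = 2.0e-17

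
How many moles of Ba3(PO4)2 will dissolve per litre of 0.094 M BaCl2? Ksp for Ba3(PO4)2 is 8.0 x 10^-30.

Ba3(PO4)2(s) <=> 3 Ba^2+ + 2 PO4^3-
Ksp = [Ba^2+]^3[PO4^3-]^2
If s mol/L dissolves here, [Ba^2+] = 0.094 + 3s ≈ 0.094, [PO4^3-] = 2s (since Ba^2+ from BaCl2 dominates).
Ksp ≈ (0.094)^3 × (2s)^2
s = 4.9 × 10^-14 M
Check: 3s = 1.5 × 10^-13 ≪ 0.094, so the approximation is valid.

s ≈ 4.9 x 10^-14 M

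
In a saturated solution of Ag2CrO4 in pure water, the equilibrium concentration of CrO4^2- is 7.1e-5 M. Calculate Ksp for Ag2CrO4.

Ksp = 1.4e-12

Ag2CrO4(s) ⇌ 2 Ag^+(aq) + CrO4^2-(aq)
Stoichiometry gives [Ag^+] = (2/1)[CrO4^2-] = 1.42 x 10^-4 M.
Ksp = [Ag^+]^2[CrO4^2-]
Ksp = (1.42 × 10^-4)^2 × 7.1 × 10^-5 = 1.4 x 10^-12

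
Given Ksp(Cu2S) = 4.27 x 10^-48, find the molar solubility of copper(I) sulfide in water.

Cu2S(s) ⇌ 2 Cu^+ + S^2-
Ksp = [Cu^+]^2[S^2-]
If s mol/L of Cu2S dissolves, [Cu^+] = 2s and [S^2-] = s.
Substituting: Ksp = (2s)^2s = 4s^3
s = (4.27 x 10^-48 / 4)^(1/3) = 1.02 × 10^-16 M

s ≈ 1.02e-16 M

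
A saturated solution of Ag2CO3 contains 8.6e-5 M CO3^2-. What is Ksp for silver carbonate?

Ag2CO3(s) ⇌ 2 Ag^+(aq) + CO3^2-(aq)
Stoichiometry gives [Ag^+] = (2/1)[CO3^2-] = 1.72 × 10^-4 M.
Ksp = [Ag^+]^2[CO3^2-]
Ksp = (1.72 x 10^-4)^2 × 8.6 × 10^-5 = 2.5 × 10^-12

Ksp = 2.5 × 10^-12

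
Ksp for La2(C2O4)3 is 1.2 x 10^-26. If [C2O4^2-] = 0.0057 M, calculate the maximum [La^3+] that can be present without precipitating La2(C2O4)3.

La2(C2O4)3(s) ⇌ 2 La^3+(aq) + 3 C2O4^2-(aq)
Ksp = [La^3+]^2[C2O4^2-]^3
Precipitation begins when Q = Ksp. With [C2O4^2-] = 0.0057 M:
1.2 x 10^-26 = (0.0057)^3 × [La^3+]^2
[La^3+] = (1.2 x 10^-26 / 1.85 x 10^-7)^(1/2) = 2.5 × 10^-10 M

2.5 × 10^-10 M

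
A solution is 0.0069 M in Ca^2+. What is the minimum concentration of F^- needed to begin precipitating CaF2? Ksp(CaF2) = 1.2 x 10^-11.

CaF2(s) <=> Ca^2+ + 2 F^-
Ksp = [Ca^2+][F^-]^2
Precipitation begins when Q = Ksp. With [Ca^2+] = 0.0069 M:
1.2 x 10^-11 = (0.0069) × [F^-]^2
[F^-] = (1.2 x 10^-11 / 6.9 x 10^-3)^(1/2) = 4.2 × 10^-5 M

[F^-] ≈ 4.2e-5 M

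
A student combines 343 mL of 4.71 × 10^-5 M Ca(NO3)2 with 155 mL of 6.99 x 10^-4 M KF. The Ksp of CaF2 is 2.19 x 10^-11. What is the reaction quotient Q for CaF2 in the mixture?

Q ≈ 1.54 × 10^-12

Total volume = 343 + 155 = 498 mL.
[Ca^2+] = 4.71 × 10^-5 × (343/498) = 3.244 x 10^-5 M
[F^-] = 6.99 x 10^-4 × (155/498) = 2.176 × 10^-4 M
CaF2(s) ⇌ Ca^2+(aq) + 2 F^-(aq), so Q = [Ca^2+][F^-]^2
Q = (3.244 x 10^-5)(2.176 x 10^-4)^2 = 1.54 × 10^-12
Q < Ksp, so no precipitate of CaF2 forms.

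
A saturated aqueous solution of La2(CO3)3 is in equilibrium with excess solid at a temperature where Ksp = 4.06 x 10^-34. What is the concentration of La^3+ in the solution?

[La^3+] ≈ 1.64 × 10^-7 M

La2(CO3)3(s) <=> 2 La^3+ + 3 CO3^2-
Ksp = [La^3+]^2[CO3^2-]^3
Let s = molar solubility. Then [La^3+] = 2s and [CO3^2-] = 3s.
Substituting: Ksp = (2s)^2(3s)^3 = 108s^5
s = (4.06 x 10^-34 / 108)^(1/5) = 8.223 × 10^-8 M
[La^3+] = 2s = 1.64 x 10^-7 M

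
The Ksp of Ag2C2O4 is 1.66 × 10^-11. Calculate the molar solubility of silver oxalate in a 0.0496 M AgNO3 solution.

Ag2C2O4(s) <=> 2 Ag^+ + C2O4^2-
Ksp = [Ag^+]^2[C2O4^2-]
Let s = moles of Ag2C2O4 that dissolve per litre. [Ag^+] = 0.0496 + 2s ≈ 0.0496, [C2O4^2-] = s (common-ion effect: Ag^+ is already 0.0496 M).
Ksp ≈ (0.0496)^2 × s
s = 6.75 × 10^-9 M
Check: 2s = 1.3 × 10^-8 ≪ 0.0496, so the approximation is valid.

s = 6.75 × 10^-9 M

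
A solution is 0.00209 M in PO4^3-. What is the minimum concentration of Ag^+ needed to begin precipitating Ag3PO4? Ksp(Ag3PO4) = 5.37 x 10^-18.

Ag3PO4(s) ⇌ 3 Ag^+ + PO4^3-
Ksp = [Ag^+]^3[PO4^3-]
Precipitation begins when Q = Ksp. With [PO4^3-] = 0.00209 M:
5.37 x 10^-18 = (0.00209) × [Ag^+]^3
[Ag^+] = (5.37 x 10^-18 / 2.09 x 10^-3)^(1/3) = 1.37 × 10^-5 M

1.37 × 10^-5 M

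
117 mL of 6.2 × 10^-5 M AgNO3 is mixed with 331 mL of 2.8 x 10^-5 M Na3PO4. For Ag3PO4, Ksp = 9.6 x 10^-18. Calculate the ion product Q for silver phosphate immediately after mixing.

Total volume = 117 + 331 = 448 mL.
[Ag^+] = 6.2 x 10^-5 × (117/448) = 1.62 × 10^-5 M
[PO4^3-] = 2.8 x 10^-5 × (331/448) = 2.07 × 10^-5 M
Ag3PO4(s) ⇌ 3 Ag^+ + PO4^3-, so Q = [Ag^+]^3[PO4^3-]
Q = (1.62 x 10^-5)^3(2.07 x 10^-5) = 8.8 x 10^-20
Q < Ksp, so no precipitate of Ag3PO4 forms.

Q = 8.8 × 10^-20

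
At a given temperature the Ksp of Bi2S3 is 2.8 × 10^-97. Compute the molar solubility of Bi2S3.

s ≈ 1.9e-20 M

Bi2S3(s) <=> 2 Bi^3+(aq) + 3 S^2-(aq)
Ksp = [Bi^3+]^2[S^2-]^3
With molar solubility s: [Bi^3+] = 2s, [S^2-] = 3s.
So Ksp = (2s)^2 × (3s)^3 = 108s^5
s = (2.8 × 10^-97 / 108)^(1/5) = 1.9 x 10^-20 M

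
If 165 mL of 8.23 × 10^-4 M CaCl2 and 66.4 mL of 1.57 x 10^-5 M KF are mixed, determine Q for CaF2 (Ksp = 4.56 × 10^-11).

Q ≈ 1.19 × 10^-14

Total volume = 165 + 66.4 = 231.4 mL.
[Ca^2+] = 8.23 × 10^-4 × (165/231.4) = 5.868 × 10^-4 M
[F^-] = 1.57 × 10^-5 × (66.4/231.4) = 4.505 × 10^-6 M
CaF2(s) ⇌ Ca^2+(aq) + 2 F^-(aq), so Q = [Ca^2+][F^-]^2
Q = (5.868 x 10^-4)(4.505 × 10^-6)^2 = 1.19 × 10^-14
Q < Ksp, so no precipitate of CaF2 forms.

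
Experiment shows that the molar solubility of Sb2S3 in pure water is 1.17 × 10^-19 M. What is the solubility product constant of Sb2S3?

2.37 × 10^-93

Sb2S3(s) ⇌ 2 Sb^3+ + 3 S^2-
With molar solubility s: [Sb^3+] = 2s, [S^2-] = 3s.
Ksp = [Sb^3+]^2[S^2-]^3
Ksp = (2s)^2(3s)^3 = 108s^5
With s = 1.17 × 10^-19: Ksp = 2.37 x 10^-93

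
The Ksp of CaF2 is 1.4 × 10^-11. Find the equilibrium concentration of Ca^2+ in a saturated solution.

[Ca^2+] = 1.5 × 10^-4 M

CaF2(s) ⇌ Ca^2+(aq) + 2 F^-(aq)
Ksp = [Ca^2+][F^-]^2
Let s = molar solubility. Then [Ca^2+] = s and [F^-] = 2s.
Substituting: Ksp = s(2s)^2 = 4s^3
Solving, s = (1.4 × 10^-11/4)^(1/3) = 1.52 × 10^-4 M
[Ca^2+] = s = 1.5 × 10^-4 M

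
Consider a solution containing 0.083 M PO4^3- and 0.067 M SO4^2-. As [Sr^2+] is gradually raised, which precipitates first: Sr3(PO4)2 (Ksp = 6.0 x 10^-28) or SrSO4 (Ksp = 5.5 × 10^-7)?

Precipitation of each salt starts when its ion product equals its Ksp.
For Sr3(PO4)2: 6.0 x 10^-28 = (0.083)^2 × [Sr^2+]^3  ⇒  [Sr^2+] = 4.4 x 10^-9 M.
For SrSO4: 5.5 × 10^-7 = 0.067 × [Sr^2+]  ⇒  [Sr^2+] = 8.2 × 10^-6 M.
The salt with the lower threshold [Sr^2+] precipitates first: Sr3(PO4)2.

Sr3(PO4)2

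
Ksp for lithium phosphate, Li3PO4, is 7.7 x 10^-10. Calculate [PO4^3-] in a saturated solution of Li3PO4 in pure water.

[PO4^3-] ≈ 2.3 x 10^-3 M

Li3PO4(s) <=> 3 Li^+ + PO4^3-
Ksp = [Li^+]^3[PO4^3-]
For each mole of Li3PO4 that dissolves: [Li^+] = 3s, [PO4^3-] = s.
So Ksp = (3s)^3 × s = 27s^4
s = (7.7 x 10^-10 / 27)^(1/4) = 2.31 x 10^-3 M
[PO4^3-] = s = 2.3 × 10^-3 M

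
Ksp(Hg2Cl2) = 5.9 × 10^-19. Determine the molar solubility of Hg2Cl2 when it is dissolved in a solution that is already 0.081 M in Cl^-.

Hg2Cl2(s) <=> Hg2^2+ + 2 Cl^-
Ksp = [Hg2^2+][Cl^-]^2
Let s be the molar solubility in this solution. [Hg2^2+] = s, [Cl^-] = 0.081 + 2s ≈ 0.081 (Ksp is small, so little additional dissolves).
Ksp ≈ s × (0.081)^2
s = 9.0 x 10^-17 M
Check: 2s = 1.8 × 10^-16 ≪ 0.081, so the approximation is valid.

9.0 × 10^-17 M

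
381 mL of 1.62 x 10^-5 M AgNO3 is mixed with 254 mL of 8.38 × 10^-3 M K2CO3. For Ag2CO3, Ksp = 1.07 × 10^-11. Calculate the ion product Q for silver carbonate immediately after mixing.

Total volume = 381 + 254 = 635 mL.
[Ag^+] = 1.62 x 10^-5 × (381/635) = 9.720 x 10^-6 M
[CO3^2-] = 8.38 × 10^-3 × (254/635) = 3.352 × 10^-3 M
Ag2CO3(s) ⇌ 2 Ag^+ + CO3^2-, so Q = [Ag^+]^2[CO3^2-]
Q = (9.720 × 10^-6)^2(3.352 x 10^-3) = 3.17 × 10^-13
Q < Ksp, so no precipitate of Ag2CO3 forms.

3.17e-13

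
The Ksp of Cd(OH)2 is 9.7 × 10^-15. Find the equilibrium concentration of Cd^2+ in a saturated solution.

[Cd^2+] ≈ 1.3 × 10^-5 M

Cd(OH)2(s) <=> Cd^2+ + 2 OH^-
Ksp = [Cd^2+][OH^-]^2
If s mol/L of Cd(OH)2 dissolves, [Cd^2+] = s and [OH^-] = 2s.
Substituting: Ksp = s(2s)^2 = 4s^3
Solving, s = (9.7 × 10^-15/4)^(1/3) = 1.34 × 10^-5 M
[Cd^2+] = s = 1.3 × 10^-5 M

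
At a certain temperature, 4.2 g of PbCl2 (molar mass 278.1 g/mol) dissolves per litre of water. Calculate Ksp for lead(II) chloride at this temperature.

Ksp ≈ 1.4 × 10^-5

Molar solubility s = (4.2 g/L) / (278.1 g/mol) = 1.51 × 10^-2 M.
PbCl2(s) <=> Pb^2+(aq) + 2 Cl^-(aq)
With molar solubility s: [Pb^2+] = s, [Cl^-] = 2s.
Ksp = [Pb^2+][Cl^-]^2
So Ksp = s × (2s)^2 = 4s^3
With s = 1.51 × 10^-2: Ksp = 1.4 × 10^-5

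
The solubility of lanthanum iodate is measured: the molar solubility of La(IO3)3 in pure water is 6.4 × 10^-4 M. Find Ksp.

Ksp ≈ 4.5e-12

La(IO3)3(s) ⇌ La^3+(aq) + 3 IO3^-(aq)
Let s = molar solubility. Then [La^3+] = s and [IO3^-] = 3s.
Ksp = [La^3+][IO3^-]^3
Ksp = s(3s)^3 = 27s^4
With s = 6.4 × 10^-4: Ksp = 4.5 × 10^-12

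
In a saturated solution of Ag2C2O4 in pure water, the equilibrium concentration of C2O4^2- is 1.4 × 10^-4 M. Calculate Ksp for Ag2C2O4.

Ksp ≈ 1.1 × 10^-11

Ag2C2O4(s) ⇌ 2 Ag^+(aq) + C2O4^2-(aq)
Stoichiometry gives [Ag^+] = (2/1)[C2O4^2-] = 2.80 x 10^-4 M.
Ksp = [Ag^+]^2[C2O4^2-]
Ksp = (2.80 x 10^-4)^2 × 1.4 × 10^-4 = 1.1 × 10^-11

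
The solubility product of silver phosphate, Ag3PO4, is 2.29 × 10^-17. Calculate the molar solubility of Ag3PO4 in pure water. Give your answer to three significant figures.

Ag3PO4(s) <=> 3 Ag^+(aq) + PO4^3-(aq)
Ksp = [Ag^+]^3[PO4^3-]
If s mol/L of Ag3PO4 dissolves, [Ag^+] = 3s and [PO4^3-] = s.
So Ksp = (3s)^3 × s = 27s^4
s = (2.29 × 10^-17 / 27)^(1/4) = 3.03 x 10^-5 M

s ≈ 3.03e-5 M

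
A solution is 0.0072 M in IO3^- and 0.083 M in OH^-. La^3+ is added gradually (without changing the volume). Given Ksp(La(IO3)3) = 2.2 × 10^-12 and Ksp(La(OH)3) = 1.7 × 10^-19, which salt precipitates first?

La(OH)3

Precipitation of each salt starts when its ion product equals its Ksp.
For La(IO3)3: 2.2 × 10^-12 = (0.0072)^3 × [La^3+]  ⇒  [La^3+] = 5.9 x 10^-6 M.
For La(OH)3: 1.7 × 10^-19 = (0.083)^3 × [La^3+]  ⇒  [La^3+] = 3.0 x 10^-16 M.
The salt with the lower threshold [La^3+] precipitates first: La(OH)3.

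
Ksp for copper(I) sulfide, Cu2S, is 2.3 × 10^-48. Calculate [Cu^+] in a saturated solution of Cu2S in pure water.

[Cu^+] ≈ 1.7e-16 M

Cu2S(s) <=> 2 Cu^+ + S^2-
Ksp = [Cu^+]^2[S^2-]
If s mol/L of Cu2S dissolves, [Cu^+] = 2s and [S^2-] = s.
So Ksp = (2s)^2 × s = 4s^3
s^3 = 2.3 × 10^-48 / 4, so s = 8.32 × 10^-17 M
[Cu^+] = 2s = 1.7 × 10^-16 M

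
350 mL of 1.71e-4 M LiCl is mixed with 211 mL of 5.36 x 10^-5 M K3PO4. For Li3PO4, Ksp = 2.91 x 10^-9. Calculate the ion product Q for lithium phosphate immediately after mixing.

Total volume = 350 + 211 = 561 mL.
[Li^+] = 1.71 x 10^-4 × (350/561) = 1.067 x 10^-4 M
[PO4^3-] = 5.36 × 10^-5 × (211/561) = 2.016 × 10^-5 M
Li3PO4(s) ⇌ 3 Li^+ + PO4^3-, so Q = [Li^+]^3[PO4^3-]
Q = (1.067 × 10^-4)^3(2.016 × 10^-5) = 2.45 × 10^-17
Q < Ksp, so no precipitate of Li3PO4 forms.

Q = 2.45 × 10^-17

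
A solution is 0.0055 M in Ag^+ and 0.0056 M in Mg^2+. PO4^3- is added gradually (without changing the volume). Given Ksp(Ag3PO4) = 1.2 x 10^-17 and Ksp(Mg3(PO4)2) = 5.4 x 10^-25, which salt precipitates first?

Ag3PO4

Each salt begins to precipitate when Q = Ksp, i.e. when [PO4^3-] reaches its threshold.
For Ag3PO4: 1.2 x 10^-17 = (0.0055)^3 × [PO4^3-]  ⇒  [PO4^3-] = 7.2 × 10^-11 M.
For Mg3(PO4)2: 5.4 x 10^-25 = (0.0056)^3 × [PO4^3-]^2  ⇒  [PO4^3-] = 1.8 × 10^-9 M.
The salt with the lower threshold [PO4^3-] precipitates first: Ag3PO4.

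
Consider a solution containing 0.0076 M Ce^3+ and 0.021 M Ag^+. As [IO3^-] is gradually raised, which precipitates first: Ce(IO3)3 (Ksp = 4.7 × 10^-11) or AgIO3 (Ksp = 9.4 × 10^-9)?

AgIO3

Precipitation of each salt starts when its ion product equals its Ksp.
For Ce(IO3)3: 4.7 × 10^-11 = 0.0076 × [IO3^-]^3  ⇒  [IO3^-] = 1.8 x 10^-3 M.
For AgIO3: 9.4 × 10^-9 = 0.021 × [IO3^-]  ⇒  [IO3^-] = 4.5 x 10^-7 M.
The salt with the lower threshold [IO3^-] precipitates first: AgIO3.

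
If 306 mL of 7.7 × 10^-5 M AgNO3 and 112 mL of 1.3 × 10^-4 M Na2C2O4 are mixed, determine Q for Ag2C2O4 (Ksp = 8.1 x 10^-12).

Q = 1.1 x 10^-13

Total volume = 306 + 112 = 418 mL.
[Ag^+] = 7.7 x 10^-5 × (306/418) = 5.64 x 10^-5 M
[C2O4^2-] = 1.3 × 10^-4 × (112/418) = 3.48 × 10^-5 M
Ag2C2O4(s) <=> 2 Ag^+ + C2O4^2-, so Q = [Ag^+]^2[C2O4^2-]
Q = (5.64 × 10^-5)^2(3.48 × 10^-5) = 1.1 x 10^-13
Q < Ksp, so no precipitate of Ag2C2O4 forms.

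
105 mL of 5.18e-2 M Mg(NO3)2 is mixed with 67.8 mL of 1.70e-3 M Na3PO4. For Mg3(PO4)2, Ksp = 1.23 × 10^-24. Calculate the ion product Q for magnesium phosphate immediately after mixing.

Total volume = 105 + 67.8 = 172.8 mL.
[Mg^2+] = 5.18 x 10^-2 × (105/172.8) = 3.148 × 10^-2 M
[PO4^3-] = 1.70 × 10^-3 × (67.8/172.8) = 6.670 x 10^-4 M
Mg3(PO4)2(s) ⇌ 3 Mg^2+(aq) + 2 PO4^3-(aq), so Q = [Mg^2+]^3[PO4^3-]^2
Q = (3.148 x 10^-2)^3(6.670 × 10^-4)^2 = 1.39 × 10^-11
Q > Ksp, so Mg3(PO4)2 will precipitate.

Q = 1.39e-11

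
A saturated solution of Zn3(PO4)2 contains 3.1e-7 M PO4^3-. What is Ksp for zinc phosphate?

Zn3(PO4)2(s) <=> 3 Zn^2+ + 2 PO4^3-
Stoichiometry gives [Zn^2+] = (3/2)[PO4^3-] = 4.65 x 10^-7 M.
Ksp = [Zn^2+]^3[PO4^3-]^2
Ksp = (4.65 × 10^-7)^3 × (3.1 × 10^-7)^2 = 9.7 × 10^-33

9.7e-33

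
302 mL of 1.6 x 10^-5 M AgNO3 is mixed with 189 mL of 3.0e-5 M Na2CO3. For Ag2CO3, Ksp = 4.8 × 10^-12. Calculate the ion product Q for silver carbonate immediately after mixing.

Q ≈ 1.1 × 10^-15

Total volume = 302 + 189 = 491 mL.
[Ag^+] = 1.6 × 10^-5 × (302/491) = 9.84 × 10^-6 M
[CO3^2-] = 3.0 × 10^-5 × (189/491) = 1.15 x 10^-5 M
Ag2CO3(s) ⇌ 2 Ag^+ + CO3^2-, so Q = [Ag^+]^2[CO3^2-]
Q = (9.84 x 10^-6)^2(1.15 × 10^-5) = 1.1 × 10^-15
Q < Ksp, so no precipitate of Ag2CO3 forms.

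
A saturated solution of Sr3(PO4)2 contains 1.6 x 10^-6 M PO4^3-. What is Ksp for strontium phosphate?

Sr3(PO4)2(s) <=> 3 Sr^2+(aq) + 2 PO4^3-(aq)
Stoichiometry gives [Sr^2+] = (3/2)[PO4^3-] = 2.40 × 10^-6 M.
Ksp = [Sr^2+]^3[PO4^3-]^2
Ksp = (2.40 × 10^-6)^3 × (1.6 x 10^-6)^2 = 3.5 × 10^-29

Ksp ≈ 3.5e-29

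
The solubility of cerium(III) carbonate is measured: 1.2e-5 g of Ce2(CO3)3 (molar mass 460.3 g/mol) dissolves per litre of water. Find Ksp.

Molar solubility s = (1.2 x 10^-5 g/L) / (460.3 g/mol) = 2.61 × 10^-8 M.
Ce2(CO3)3(s) ⇌ 2 Ce^3+(aq) + 3 CO3^2-(aq)
Let s = molar solubility. Then [Ce^3+] = 2s and [CO3^2-] = 3s.
Ksp = [Ce^3+]^2[CO3^2-]^3
Ksp = (2s)^2(3s)^3 = 108s^5
Ksp = 108 × (2.61 x 10^-8)^5 = 1.3 × 10^-36

Ksp ≈ 1.3e-36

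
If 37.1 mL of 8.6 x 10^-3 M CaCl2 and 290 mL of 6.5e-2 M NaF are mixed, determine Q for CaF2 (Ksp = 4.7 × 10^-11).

Total volume = 37.1 + 290 = 327.1 mL.
[Ca^2+] = 8.6 x 10^-3 × (37.1/327.1) = 9.75 x 10^-4 M
[F^-] = 6.5 × 10^-2 × (290/327.1) = 5.76 × 10^-2 M
CaF2(s) ⇌ Ca^2+ + 2 F^-, so Q = [Ca^2+][F^-]^2
Q = (9.75 x 10^-4)(5.76 × 10^-2)^2 = 3.2 x 10^-6
Q > Ksp, so CaF2 will precipitate.

Q ≈ 3.2 × 10^-6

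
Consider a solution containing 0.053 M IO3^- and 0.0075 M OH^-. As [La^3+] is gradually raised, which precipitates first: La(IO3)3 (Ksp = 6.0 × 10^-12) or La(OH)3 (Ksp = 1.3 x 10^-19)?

La(OH)3

Each salt begins to precipitate when Q = Ksp, i.e. when [La^3+] reaches its threshold.
For La(IO3)3: 6.0 × 10^-12 = (0.053)^3 × [La^3+]  ⇒  [La^3+] = 4.0 × 10^-8 M.
For La(OH)3: 1.3 x 10^-19 = (0.0075)^3 × [La^3+]  ⇒  [La^3+] = 3.1 × 10^-13 M.
The salt with the lower threshold [La^3+] precipitates first: La(OH)3.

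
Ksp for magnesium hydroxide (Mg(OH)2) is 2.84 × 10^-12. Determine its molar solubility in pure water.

Mg(OH)2(s) ⇌ Mg^2+(aq) + 2 OH^-(aq)
Ksp = [Mg^2+][OH^-]^2
If s mol/L of Mg(OH)2 dissolves, [Mg^2+] = s and [OH^-] = 2s.
Ksp = s(2s)^2 = 4s^3
s^3 = 2.84 × 10^-12 / 4, so s = 8.92 × 10^-5 M

s ≈ 8.92 × 10^-5 M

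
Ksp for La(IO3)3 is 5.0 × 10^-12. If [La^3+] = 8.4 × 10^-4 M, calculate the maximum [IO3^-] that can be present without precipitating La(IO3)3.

La(IO3)3(s) ⇌ La^3+(aq) + 3 IO3^-(aq)
Ksp = [La^3+][IO3^-]^3
Precipitation begins when Q = Ksp. With [La^3+] = 8.4 × 10^-4 M:
5.0 × 10^-12 = (8.4 × 10^-4) × [IO3^-]^3
[IO3^-] = (5.0 × 10^-12 / 8.4 x 10^-4)^(1/3) = 1.8 x 10^-3 M

1.8 × 10^-3 M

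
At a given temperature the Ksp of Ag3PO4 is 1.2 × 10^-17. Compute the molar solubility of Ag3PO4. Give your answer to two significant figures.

2.6e-5 M

Ag3PO4(s) <=> 3 Ag^+(aq) + PO4^3-(aq)
Ksp = [Ag^+]^3[PO4^3-]
For each mole of Ag3PO4 that dissolves: [Ag^+] = 3s, [PO4^3-] = s.
Substituting: Ksp = (3s)^3s = 27s^4
s^4 = 1.2 × 10^-17 / 27, so s = 2.6 × 10^-5 M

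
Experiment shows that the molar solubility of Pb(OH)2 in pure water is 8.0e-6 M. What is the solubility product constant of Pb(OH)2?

Ksp = 2.0e-15

Pb(OH)2(s) ⇌ Pb^2+(aq) + 2 OH^-(aq)
With molar solubility s: [Pb^2+] = s, [OH^-] = 2s.
Ksp = [Pb^2+][OH^-]^2
So Ksp = s × (2s)^2 = 4s^3
Ksp = 4 × (8.0 × 10^-6)^3 = 2.0 × 10^-15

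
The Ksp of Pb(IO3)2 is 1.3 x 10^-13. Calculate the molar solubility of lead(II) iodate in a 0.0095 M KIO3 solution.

s ≈ 1.4 × 10^-9 M

Pb(IO3)2(s) <=> Pb^2+(aq) + 2 IO3^-(aq)
Ksp = [Pb^2+][IO3^-]^2
Let s = moles of Pb(IO3)2 that dissolve per litre. [Pb^2+] = s, [IO3^-] = 0.0095 + 2s ≈ 0.0095 (common-ion effect: IO3^- is already 0.0095 M).
Ksp ≈ s × (0.0095)^2
s = 1.4 x 10^-9 M
Check: 2s = 2.9 × 10^-9 ≪ 0.0095, so the approximation is valid.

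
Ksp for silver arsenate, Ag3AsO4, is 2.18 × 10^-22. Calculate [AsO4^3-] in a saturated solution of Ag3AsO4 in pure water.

Ag3AsO4(s) <=> 3 Ag^+ + AsO4^3-
Ksp = [Ag^+]^3[AsO4^3-]
For each mole of Ag3AsO4 that dissolves: [Ag^+] = 3s, [AsO4^3-] = s.
Ksp = (3s)^3s = 27s^4
s = (2.18 × 10^-22 / 27)^(1/4) = 1.686 x 10^-6 M
[AsO4^3-] = s = 1.69 × 10^-6 M

[AsO4^3-] = 1.69 x 10^-6 M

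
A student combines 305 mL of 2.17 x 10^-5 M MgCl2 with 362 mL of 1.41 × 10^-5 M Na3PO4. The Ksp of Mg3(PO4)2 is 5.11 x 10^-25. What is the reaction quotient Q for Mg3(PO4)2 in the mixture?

Q ≈ 5.72 x 10^-26

Total volume = 305 + 362 = 667 mL.
[Mg^2+] = 2.17 × 10^-5 × (305/667) = 9.923 x 10^-6 M
[PO4^3-] = 1.41 × 10^-5 × (362/667) = 7.652 × 10^-6 M
Mg3(PO4)2(s) <=> 3 Mg^2+ + 2 PO4^3-, so Q = [Mg^2+]^3[PO4^3-]^2
Q = (9.923 x 10^-6)^3(7.652 × 10^-6)^2 = 5.72 x 10^-26
Q < Ksp, so no precipitate of Mg3(PO4)2 forms.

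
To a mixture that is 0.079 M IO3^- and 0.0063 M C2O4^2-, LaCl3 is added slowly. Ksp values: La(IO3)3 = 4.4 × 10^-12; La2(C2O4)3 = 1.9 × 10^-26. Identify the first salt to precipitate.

La2(C2O4)3

Precipitation of each salt starts when its ion product equals its Ksp.
For La(IO3)3: 4.4 × 10^-12 = (0.079)^3 × [La^3+]  ⇒  [La^3+] = 8.9 x 10^-9 M.
For La2(C2O4)3: 1.9 × 10^-26 = (0.0063)^3 × [La^3+]^2  ⇒  [La^3+] = 2.8 x 10^-10 M.
The salt with the lower threshold [La^3+] precipitates first: La2(C2O4)3.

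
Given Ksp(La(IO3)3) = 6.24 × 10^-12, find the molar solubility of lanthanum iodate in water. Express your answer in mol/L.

La(IO3)3(s) ⇌ La^3+ + 3 IO3^-
Ksp = [La^3+][IO3^-]^3
With molar solubility s: [La^3+] = s, [IO3^-] = 3s.
Ksp = s(3s)^3 = 27s^4
s = (6.24 × 10^-12 / 27)^(1/4) = 6.93 × 10^-4 M

6.93 × 10^-4 M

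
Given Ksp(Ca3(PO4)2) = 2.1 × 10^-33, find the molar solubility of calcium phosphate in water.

s = 1.1 x 10^-7 M

Ca3(PO4)2(s) ⇌ 3 Ca^2+(aq) + 2 PO4^3-(aq)
Ksp = [Ca^2+]^3[PO4^3-]^2
Let s = molar solubility. Then [Ca^2+] = 3s and [PO4^3-] = 2s.
Substituting: Ksp = (3s)^3(2s)^2 = 108s^5
s = (2.1 × 10^-33 / 108)^(1/5) = 1.1 x 10^-7 M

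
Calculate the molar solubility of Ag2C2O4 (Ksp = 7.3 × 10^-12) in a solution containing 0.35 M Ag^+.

6.0e-11 M

Ag2C2O4(s) ⇌ 2 Ag^+ + C2O4^2-
Ksp = [Ag^+]^2[C2O4^2-]
Let s be the molar solubility in this solution. [Ag^+] = 0.35 + 2s ≈ 0.35, [C2O4^2-] = s (common-ion effect: Ag^+ is already 0.35 M).
Ksp ≈ (0.35)^2 × s
s = 6.0 × 10^-11 M
Check: 2s = 1.2 × 10^-10 ≪ 0.35, so the approximation is valid.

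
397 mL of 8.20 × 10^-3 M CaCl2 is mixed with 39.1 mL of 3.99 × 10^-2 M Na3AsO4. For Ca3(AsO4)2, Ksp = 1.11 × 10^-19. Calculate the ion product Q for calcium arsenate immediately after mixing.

Q = 5.32 x 10^-12

Total volume = 397 + 39.1 = 436.1 mL.
[Ca^2+] = 8.20 x 10^-3 × (397/436.1) = 7.465 x 10^-3 M
[AsO4^3-] = 3.99 × 10^-2 × (39.1/436.1) = 3.577 × 10^-3 M
Ca3(AsO4)2(s) <=> 3 Ca^2+ + 2 AsO4^3-, so Q = [Ca^2+]^3[AsO4^3-]^2
Q = (7.465 × 10^-3)^3(3.577 × 10^-3)^2 = 5.32 × 10^-12
Q > Ksp, so Ca3(AsO4)2 will precipitate.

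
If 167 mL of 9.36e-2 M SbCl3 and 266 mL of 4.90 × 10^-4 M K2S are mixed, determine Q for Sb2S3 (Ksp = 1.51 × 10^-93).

3.55 x 10^-14

Total volume = 167 + 266 = 433 mL.
[Sb^3+] = 9.36 x 10^-2 × (167/433) = 3.610 × 10^-2 M
[S^2-] = 4.90 x 10^-4 × (266/433) = 3.010 × 10^-4 M
Sb2S3(s) ⇌ 2 Sb^3+(aq) + 3 S^2-(aq), so Q = [Sb^3+]^2[S^2-]^3
Q = (3.610 × 10^-2)^2(3.010 × 10^-4)^3 = 3.55 x 10^-14
Q > Ksp, so Sb2S3 will precipitate.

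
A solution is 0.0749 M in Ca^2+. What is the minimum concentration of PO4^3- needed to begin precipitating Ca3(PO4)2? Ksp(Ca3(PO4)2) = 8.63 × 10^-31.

Ca3(PO4)2(s) ⇌ 3 Ca^2+(aq) + 2 PO4^3-(aq)
Ksp = [Ca^2+]^3[PO4^3-]^2
Precipitation begins when Q = Ksp. With [Ca^2+] = 0.0749 M:
8.63 × 10^-31 = (0.0749)^3 × [PO4^3-]^2
[PO4^3-] = (8.63 × 10^-31 / 4.202 × 10^-4)^(1/2) = 4.53 × 10^-14 M

[PO4^3-] = 4.53 × 10^-14 M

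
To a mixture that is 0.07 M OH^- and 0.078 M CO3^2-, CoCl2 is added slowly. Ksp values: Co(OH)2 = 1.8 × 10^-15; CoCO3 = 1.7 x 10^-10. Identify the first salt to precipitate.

Co(OH)2

Each salt begins to precipitate when Q = Ksp, i.e. when [Co^2+] reaches its threshold.
For Co(OH)2: 1.8 × 10^-15 = (0.07)^2 × [Co^2+]  ⇒  [Co^2+] = 3.7 x 10^-13 M.
For CoCO3: 1.7 x 10^-10 = 0.078 × [Co^2+]  ⇒  [Co^2+] = 2.2 × 10^-9 M.
The salt with the lower threshold [Co^2+] precipitates first: Co(OH)2.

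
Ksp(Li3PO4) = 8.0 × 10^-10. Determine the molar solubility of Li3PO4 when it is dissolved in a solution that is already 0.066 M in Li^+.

Li3PO4(s) ⇌ 3 Li^+(aq) + PO4^3-(aq)
Ksp = [Li^+]^3[PO4^3-]
Let s = moles of Li3PO4 that dissolve per litre. [Li^+] = 0.066 + 3s ≈ 0.066, [PO4^3-] = s (since the Li^+ already present dominates).
Ksp ≈ (0.066)^3 × s
s = 2.8 x 10^-6 M
Check: 3s = 8.3 × 10^-6 ≪ 0.066, so the approximation is valid.

s ≈ 2.8 x 10^-6 M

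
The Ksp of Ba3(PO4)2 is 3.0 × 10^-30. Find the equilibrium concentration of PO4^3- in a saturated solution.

9.8e-7 M

Ba3(PO4)2(s) ⇌ 3 Ba^2+(aq) + 2 PO4^3-(aq)
Ksp = [Ba^2+]^3[PO4^3-]^2
Let s = molar solubility. Then [Ba^2+] = 3s and [PO4^3-] = 2s.
Ksp = (3s)^3(2s)^2 = 108s^5
s = (3.0 × 10^-30 / 108)^(1/5) = 4.88 × 10^-7 M
[PO4^3-] = 2s = 9.8 x 10^-7 M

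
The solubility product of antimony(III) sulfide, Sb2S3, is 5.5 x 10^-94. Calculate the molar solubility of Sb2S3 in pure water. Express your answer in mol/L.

8.7e-20 M

Sb2S3(s) ⇌ 2 Sb^3+(aq) + 3 S^2-(aq)
Ksp = [Sb^3+]^2[S^2-]^3
Let s = molar solubility. Then [Sb^3+] = 2s and [S^2-] = 3s.
So Ksp = (2s)^2 × (3s)^3 = 108s^5
s = (5.5 x 10^-94 / 108)^(1/5) = 8.7 × 10^-20 M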